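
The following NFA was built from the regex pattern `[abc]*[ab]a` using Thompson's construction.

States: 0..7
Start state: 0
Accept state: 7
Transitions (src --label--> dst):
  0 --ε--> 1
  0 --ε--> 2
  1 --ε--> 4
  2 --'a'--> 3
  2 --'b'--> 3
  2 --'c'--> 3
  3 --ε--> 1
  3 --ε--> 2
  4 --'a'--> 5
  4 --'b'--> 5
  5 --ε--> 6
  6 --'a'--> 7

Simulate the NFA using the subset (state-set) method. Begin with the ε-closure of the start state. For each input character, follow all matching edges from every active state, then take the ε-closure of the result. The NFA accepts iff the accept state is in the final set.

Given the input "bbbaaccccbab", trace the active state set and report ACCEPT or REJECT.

start: ε-closure({0}) = {0,1,2,4}
'b' @ 1: {1,2,3,4,5,6}
'b' @ 2: {1,2,3,4,5,6}
'b' @ 3: {1,2,3,4,5,6}
'a' @ 4: {1,2,3,4,5,6,7}  [accepting]
'a' @ 5: {1,2,3,4,5,6,7}  [accepting]
'c' @ 6: {1,2,3,4}
'c' @ 7: {1,2,3,4}
'c' @ 8: {1,2,3,4}
'c' @ 9: {1,2,3,4}
'b' @ 10: {1,2,3,4,5,6}
'a' @ 11: {1,2,3,4,5,6,7}  [accepting]
'b' @ 12: {1,2,3,4,5,6}
after full input: {1,2,3,4,5,6}  (accept=7 not in)

Answer: REJECT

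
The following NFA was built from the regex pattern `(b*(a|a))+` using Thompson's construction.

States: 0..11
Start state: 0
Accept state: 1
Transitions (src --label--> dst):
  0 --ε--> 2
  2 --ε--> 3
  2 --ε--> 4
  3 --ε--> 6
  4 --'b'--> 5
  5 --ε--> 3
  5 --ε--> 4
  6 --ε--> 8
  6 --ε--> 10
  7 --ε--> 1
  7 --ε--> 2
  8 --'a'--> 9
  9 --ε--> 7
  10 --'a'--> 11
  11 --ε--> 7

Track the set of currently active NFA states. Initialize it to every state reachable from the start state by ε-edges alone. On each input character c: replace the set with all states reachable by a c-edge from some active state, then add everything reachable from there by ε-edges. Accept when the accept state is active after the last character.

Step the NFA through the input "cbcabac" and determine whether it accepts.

S₀ = ε-closure({0}) = {0,2,3,4,6,8,10}
'c' @ 1: {}  — state set empty
rest 'bcabac' ignored (set empty)
final: {}; accept 1 not in set

Answer: REJECT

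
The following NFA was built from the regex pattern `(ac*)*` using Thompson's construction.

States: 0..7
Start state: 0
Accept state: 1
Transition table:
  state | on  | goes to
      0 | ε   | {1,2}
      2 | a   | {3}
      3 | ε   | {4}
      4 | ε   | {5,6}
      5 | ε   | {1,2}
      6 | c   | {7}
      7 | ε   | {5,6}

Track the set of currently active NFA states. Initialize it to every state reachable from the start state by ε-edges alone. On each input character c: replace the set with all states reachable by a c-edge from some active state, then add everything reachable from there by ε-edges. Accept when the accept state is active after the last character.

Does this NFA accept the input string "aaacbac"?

start: ε-closure({0}) = {0,1,2}
'a' @ 1: {1,2,3,4,5,6}  ✓accept
'a' @ 2: {1,2,3,4,5,6}  ✓accept
'a' @ 3: {1,2,3,4,5,6}  ✓accept
'c' @ 4: {1,2,5,6,7}  ✓accept
'b' @ 5: {}  — no active states
rest 'ac' ignored (set empty)
end set {} — state 1 not in

Answer: REJECT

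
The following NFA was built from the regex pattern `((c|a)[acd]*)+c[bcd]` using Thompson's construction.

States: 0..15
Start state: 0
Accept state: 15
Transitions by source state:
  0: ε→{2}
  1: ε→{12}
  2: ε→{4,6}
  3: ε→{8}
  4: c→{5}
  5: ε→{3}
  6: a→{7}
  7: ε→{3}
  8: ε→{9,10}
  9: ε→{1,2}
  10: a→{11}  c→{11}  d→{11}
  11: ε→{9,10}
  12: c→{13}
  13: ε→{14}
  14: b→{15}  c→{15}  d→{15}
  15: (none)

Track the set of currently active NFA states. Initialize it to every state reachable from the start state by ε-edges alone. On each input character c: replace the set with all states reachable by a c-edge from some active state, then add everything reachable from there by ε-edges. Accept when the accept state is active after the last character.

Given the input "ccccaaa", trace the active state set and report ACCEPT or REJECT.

S₀ = ε-closure({0}) = {0,2,4,6}
'c' @ 1: {1,2,3,4,5,6,8,9,10,12}
'c' @ 2: {1,2,3,4,5,6,8,9,10,11,12,13,14}
'c' @ 3: {1,2,3,4,5,6,8,9,10,11,12,13,14,15}  ✓accept
'c' @ 4: {1,2,3,4,5,6,8,9,10,11,12,13,14,15}  ✓accept
'a' @ 5: {1,2,3,4,6,7,8,9,10,11,12}
'a' @ 6: {1,2,3,4,6,7,8,9,10,11,12}
'a' @ 7: {1,2,3,4,6,7,8,9,10,11,12}
after full input: {1,2,3,4,6,7,8,9,10,11,12}  (accept=15 not in)

Answer: REJECT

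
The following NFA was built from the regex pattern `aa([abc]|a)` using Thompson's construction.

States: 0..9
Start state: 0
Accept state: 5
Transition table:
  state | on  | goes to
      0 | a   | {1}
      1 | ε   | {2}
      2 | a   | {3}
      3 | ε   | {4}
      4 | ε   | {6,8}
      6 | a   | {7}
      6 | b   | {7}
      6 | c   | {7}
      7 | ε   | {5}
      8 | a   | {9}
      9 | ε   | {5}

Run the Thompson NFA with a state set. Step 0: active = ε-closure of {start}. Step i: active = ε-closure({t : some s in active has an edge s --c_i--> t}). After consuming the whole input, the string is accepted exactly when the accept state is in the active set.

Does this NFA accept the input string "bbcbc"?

Answer: REJECT

Derivation:
S₀ = ε-closure({0}) = {0}
'b' @ 1: {}  — dead — no transitions
rest 'bcbc' ignored (set empty)
end set {} — state 5 not in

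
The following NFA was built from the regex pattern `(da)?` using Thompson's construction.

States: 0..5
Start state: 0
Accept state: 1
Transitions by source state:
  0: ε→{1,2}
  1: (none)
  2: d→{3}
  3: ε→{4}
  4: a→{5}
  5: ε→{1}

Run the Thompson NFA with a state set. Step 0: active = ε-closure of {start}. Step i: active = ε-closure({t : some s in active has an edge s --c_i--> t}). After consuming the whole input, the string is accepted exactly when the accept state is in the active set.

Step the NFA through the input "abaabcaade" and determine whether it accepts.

S₀ = ε-closure({0}) = {0,1,2}
'a' @ 1: {}  — dead — no transitions
rest 'baabcaade' ignored (set empty)
final: {}; accept 1 not in set

Answer: REJECT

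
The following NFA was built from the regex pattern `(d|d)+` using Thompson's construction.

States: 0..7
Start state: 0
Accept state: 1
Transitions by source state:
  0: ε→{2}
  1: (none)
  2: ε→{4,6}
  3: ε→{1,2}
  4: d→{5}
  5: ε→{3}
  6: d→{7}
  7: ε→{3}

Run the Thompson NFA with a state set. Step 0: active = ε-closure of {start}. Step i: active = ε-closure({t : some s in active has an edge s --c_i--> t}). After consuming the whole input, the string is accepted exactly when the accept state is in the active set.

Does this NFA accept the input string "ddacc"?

Answer: REJECT

Steps:
start: ε-closure({0}) = {0,2,4,6}
'd' @ 1: {1,2,3,4,5,6,7}  (accept∈set)
'd' @ 2: {1,2,3,4,5,6,7}  (accept∈set)
'a' @ 3: {}  — no active states
rest 'cc' ignored (set empty)
after full input: {}  (accept=1 not in)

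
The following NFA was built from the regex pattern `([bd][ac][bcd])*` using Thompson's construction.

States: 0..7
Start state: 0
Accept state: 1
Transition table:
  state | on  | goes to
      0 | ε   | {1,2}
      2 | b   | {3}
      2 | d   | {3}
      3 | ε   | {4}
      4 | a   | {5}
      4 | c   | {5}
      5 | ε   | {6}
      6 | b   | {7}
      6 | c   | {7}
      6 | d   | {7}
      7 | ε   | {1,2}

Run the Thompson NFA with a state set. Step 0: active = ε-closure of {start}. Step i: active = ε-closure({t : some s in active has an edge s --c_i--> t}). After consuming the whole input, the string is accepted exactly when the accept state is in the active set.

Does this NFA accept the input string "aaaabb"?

S₀ = ε-closure({0}) = {0,1,2}
'a' @ 1: {}  — no active states
rest 'aaabb' ignored (set empty)
after full input: {}  (accept=1 not in)

Answer: REJECT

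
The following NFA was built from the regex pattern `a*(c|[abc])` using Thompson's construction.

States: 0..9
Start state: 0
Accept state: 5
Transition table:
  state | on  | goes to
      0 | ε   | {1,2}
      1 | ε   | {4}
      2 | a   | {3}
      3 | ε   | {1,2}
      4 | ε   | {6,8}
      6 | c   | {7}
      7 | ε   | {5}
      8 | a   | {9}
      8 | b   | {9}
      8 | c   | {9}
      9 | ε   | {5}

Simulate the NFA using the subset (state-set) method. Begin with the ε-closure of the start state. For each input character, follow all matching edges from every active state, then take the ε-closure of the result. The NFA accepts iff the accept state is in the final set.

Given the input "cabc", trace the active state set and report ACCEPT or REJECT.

Answer: REJECT

Derivation:
start: ε-closure({0}) = {0,1,2,4,6,8}
'c' @ 1: {5,7,9}  (accept∈set)
'a' @ 2: {}  — dead — no transitions
rest 'bc' ignored (set empty)
end set {} — state 5 not in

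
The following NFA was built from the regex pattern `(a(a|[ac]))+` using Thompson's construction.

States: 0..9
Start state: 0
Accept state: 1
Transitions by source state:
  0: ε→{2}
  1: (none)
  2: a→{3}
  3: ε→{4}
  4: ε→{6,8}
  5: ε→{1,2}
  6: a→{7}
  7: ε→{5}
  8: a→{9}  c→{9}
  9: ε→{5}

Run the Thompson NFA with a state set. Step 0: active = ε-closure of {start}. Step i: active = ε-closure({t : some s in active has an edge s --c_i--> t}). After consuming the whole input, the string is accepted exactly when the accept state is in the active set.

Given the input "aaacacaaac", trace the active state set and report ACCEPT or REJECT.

initial (ε-close {0}): {0,2}
'a' @ 1: {3,4,6,8}
'a' @ 2: {1,2,5,7,9}  (accept∈set)
'a' @ 3: {3,4,6,8}
'c' @ 4: {1,2,5,9}  (accept∈set)
'a' @ 5: {3,4,6,8}
'c' @ 6: {1,2,5,9}  (accept∈set)
'a' @ 7: {3,4,6,8}
'a' @ 8: {1,2,5,7,9}  (accept∈set)
'a' @ 9: {3,4,6,8}
'c' @ 10: {1,2,5,9}  (accept∈set)
after full input: {1,2,5,9}  (accept=1 in)

Answer: ACCEPT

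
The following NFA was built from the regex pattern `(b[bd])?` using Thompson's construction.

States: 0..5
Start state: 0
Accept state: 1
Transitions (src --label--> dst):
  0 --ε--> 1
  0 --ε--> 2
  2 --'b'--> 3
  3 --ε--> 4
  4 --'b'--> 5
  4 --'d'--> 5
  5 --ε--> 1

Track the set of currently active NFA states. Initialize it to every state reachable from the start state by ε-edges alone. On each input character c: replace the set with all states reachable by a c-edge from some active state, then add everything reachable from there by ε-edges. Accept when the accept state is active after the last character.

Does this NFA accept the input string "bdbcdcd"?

S₀ = ε-closure({0}) = {0,1,2}
'b' @ 1: {3,4}
'd' @ 2: {1,5}  (accept∈set)
'b' @ 3: {}  — dead — no transitions
rest 'cdcd' ignored (set empty)
after full input: {}  (accept=1 not in)

Answer: REJECT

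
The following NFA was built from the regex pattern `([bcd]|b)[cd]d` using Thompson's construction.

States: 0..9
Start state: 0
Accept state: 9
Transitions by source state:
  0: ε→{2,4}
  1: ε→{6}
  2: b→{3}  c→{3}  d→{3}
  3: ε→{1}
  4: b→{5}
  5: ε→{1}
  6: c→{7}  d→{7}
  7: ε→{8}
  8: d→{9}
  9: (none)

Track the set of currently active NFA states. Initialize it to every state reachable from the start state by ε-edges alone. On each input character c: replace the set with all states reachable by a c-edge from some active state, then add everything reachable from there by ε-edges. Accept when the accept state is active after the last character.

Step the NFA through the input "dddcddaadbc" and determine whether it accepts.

start: ε-closure({0}) = {0,2,4}
'd' @ 1: {1,3,6}
'd' @ 2: {7,8}
'd' @ 3: {9}  ✓accept
'c' @ 4: {}  — dead — no transitions
rest 'ddaadbc' ignored (set empty)
end set {} — state 9 not in

Answer: REJECT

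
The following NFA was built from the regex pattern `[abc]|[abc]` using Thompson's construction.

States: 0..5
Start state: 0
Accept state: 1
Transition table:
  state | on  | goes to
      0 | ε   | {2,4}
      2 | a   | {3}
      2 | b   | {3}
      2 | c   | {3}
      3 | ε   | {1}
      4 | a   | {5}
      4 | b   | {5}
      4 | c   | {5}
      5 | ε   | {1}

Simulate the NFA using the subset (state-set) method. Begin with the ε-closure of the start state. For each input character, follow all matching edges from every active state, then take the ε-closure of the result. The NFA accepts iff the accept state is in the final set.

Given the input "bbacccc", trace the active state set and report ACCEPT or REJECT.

Answer: REJECT

Derivation:
start: ε-closure({0}) = {0,2,4}
'b' @ 1: {1,3,5}  ✓accept
'b' @ 2: {}  — state set empty
rest 'acccc' ignored (set empty)
end set {} — state 1 not in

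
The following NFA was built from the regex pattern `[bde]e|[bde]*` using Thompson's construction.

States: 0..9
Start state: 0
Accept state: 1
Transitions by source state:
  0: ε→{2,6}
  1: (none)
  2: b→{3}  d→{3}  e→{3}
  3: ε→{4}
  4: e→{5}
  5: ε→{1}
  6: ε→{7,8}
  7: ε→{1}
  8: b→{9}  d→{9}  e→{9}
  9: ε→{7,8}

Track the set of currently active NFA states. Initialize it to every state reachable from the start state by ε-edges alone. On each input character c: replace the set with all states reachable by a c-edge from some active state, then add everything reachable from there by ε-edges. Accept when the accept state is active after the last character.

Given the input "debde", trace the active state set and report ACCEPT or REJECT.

initial (ε-close {0}): {0,1,2,6,7,8}
'd' @ 1: {1,3,4,7,8,9}  (accept∈set)
'e' @ 2: {1,5,7,8,9}  (accept∈set)
'b' @ 3: {1,7,8,9}  (accept∈set)
'd' @ 4: {1,7,8,9}  (accept∈set)
'e' @ 5: {1,7,8,9}  (accept∈set)
final: {1,7,8,9}; accept 1 in set

Answer: ACCEPT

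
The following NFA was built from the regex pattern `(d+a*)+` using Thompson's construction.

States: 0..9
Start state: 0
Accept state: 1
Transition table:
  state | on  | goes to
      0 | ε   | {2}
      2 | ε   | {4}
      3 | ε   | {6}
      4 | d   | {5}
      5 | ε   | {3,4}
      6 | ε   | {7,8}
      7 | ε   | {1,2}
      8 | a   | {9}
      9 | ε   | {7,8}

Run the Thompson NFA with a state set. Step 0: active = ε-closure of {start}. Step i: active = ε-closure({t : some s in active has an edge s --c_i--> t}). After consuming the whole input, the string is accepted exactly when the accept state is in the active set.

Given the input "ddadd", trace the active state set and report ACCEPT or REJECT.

Answer: ACCEPT

Trace:
S₀ = ε-closure({0}) = {0,2,4}
'd' @ 1: {1,2,3,4,5,6,7,8}  (accept∈set)
'd' @ 2: {1,2,3,4,5,6,7,8}  (accept∈set)
'a' @ 3: {1,2,4,7,8,9}  (accept∈set)
'd' @ 4: {1,2,3,4,5,6,7,8}  (accept∈set)
'd' @ 5: {1,2,3,4,5,6,7,8}  (accept∈set)
end set {1,2,3,4,5,6,7,8} — state 1 in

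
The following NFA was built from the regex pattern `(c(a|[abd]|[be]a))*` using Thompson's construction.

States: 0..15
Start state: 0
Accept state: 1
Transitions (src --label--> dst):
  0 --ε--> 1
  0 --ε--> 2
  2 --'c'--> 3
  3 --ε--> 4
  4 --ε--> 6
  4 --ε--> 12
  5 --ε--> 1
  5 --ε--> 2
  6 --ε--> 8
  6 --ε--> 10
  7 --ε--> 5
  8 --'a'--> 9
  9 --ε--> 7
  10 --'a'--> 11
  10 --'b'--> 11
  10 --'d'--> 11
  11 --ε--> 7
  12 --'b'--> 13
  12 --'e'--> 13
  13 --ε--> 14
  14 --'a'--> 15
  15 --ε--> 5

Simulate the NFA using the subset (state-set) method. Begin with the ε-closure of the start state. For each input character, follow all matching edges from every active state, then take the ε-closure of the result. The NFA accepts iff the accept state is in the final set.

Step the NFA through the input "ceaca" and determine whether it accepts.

Answer: ACCEPT

Steps:
start: ε-closure({0}) = {0,1,2}
'c' @ 1: {3,4,6,8,10,12}
'e' @ 2: {13,14}
'a' @ 3: {1,2,5,15}  [accepting]
'c' @ 4: {3,4,6,8,10,12}
'a' @ 5: {1,2,5,7,9,11}  [accepting]
end set {1,2,5,7,9,11} — state 1 in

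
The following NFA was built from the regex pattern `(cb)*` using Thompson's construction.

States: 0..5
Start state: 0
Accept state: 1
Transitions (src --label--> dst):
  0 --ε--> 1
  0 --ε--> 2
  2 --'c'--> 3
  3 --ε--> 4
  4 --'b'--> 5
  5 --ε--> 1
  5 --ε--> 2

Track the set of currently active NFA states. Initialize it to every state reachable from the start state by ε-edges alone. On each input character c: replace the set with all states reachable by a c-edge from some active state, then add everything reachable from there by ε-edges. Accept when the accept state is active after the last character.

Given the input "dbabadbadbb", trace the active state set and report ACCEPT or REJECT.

Answer: REJECT

Steps:
S₀ = ε-closure({0}) = {0,1,2}
'd' @ 1: {}  — no active states
rest 'babadbadbb' ignored (set empty)
end set {} — state 1 not in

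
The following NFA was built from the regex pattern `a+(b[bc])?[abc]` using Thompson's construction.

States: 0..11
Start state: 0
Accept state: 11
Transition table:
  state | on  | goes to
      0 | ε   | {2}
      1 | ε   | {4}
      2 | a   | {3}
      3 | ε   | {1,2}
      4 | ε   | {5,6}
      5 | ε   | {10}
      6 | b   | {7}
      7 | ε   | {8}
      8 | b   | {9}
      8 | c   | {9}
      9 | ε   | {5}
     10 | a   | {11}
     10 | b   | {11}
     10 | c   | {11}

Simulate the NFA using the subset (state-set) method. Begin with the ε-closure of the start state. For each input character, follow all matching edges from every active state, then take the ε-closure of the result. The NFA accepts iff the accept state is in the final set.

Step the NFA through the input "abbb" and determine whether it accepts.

Answer: ACCEPT

Steps:
S₀ = ε-closure({0}) = {0,2}
'a' @ 1: {1,2,3,4,5,6,10}
'b' @ 2: {7,8,11}  ✓accept
'b' @ 3: {5,9,10}
'b' @ 4: {11}  ✓accept
final: {11}; accept 11 in set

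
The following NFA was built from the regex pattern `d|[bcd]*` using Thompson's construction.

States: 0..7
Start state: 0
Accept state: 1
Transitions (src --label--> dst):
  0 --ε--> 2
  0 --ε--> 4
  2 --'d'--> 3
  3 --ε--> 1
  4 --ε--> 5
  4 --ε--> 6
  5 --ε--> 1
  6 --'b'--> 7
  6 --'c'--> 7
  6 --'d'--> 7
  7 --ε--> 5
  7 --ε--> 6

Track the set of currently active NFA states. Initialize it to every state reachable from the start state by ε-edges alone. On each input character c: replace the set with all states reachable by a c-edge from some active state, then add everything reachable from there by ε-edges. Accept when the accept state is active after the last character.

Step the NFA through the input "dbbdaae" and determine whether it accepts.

start: ε-closure({0}) = {0,1,2,4,5,6}
'd' @ 1: {1,3,5,6,7}  (accept∈set)
'b' @ 2: {1,5,6,7}  (accept∈set)
'b' @ 3: {1,5,6,7}  (accept∈set)
'd' @ 4: {1,5,6,7}  (accept∈set)
'a' @ 5: {}  — state set empty
rest 'ae' ignored (set empty)
final: {}; accept 1 not in set

Answer: REJECT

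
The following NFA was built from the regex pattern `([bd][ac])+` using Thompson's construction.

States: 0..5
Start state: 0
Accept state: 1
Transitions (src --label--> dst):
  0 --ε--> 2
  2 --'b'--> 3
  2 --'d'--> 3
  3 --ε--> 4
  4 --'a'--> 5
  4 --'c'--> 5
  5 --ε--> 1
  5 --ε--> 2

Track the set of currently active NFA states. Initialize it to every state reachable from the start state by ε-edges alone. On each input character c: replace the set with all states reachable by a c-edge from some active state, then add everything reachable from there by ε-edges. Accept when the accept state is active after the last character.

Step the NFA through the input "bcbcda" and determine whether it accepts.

Answer: ACCEPT

Derivation:
S₀ = ε-closure({0}) = {0,2}
'b' @ 1: {3,4}
'c' @ 2: {1,2,5}  [accepting]
'b' @ 3: {3,4}
'c' @ 4: {1,2,5}  [accepting]
'd' @ 5: {3,4}
'a' @ 6: {1,2,5}  [accepting]
final: {1,2,5}; accept 1 in set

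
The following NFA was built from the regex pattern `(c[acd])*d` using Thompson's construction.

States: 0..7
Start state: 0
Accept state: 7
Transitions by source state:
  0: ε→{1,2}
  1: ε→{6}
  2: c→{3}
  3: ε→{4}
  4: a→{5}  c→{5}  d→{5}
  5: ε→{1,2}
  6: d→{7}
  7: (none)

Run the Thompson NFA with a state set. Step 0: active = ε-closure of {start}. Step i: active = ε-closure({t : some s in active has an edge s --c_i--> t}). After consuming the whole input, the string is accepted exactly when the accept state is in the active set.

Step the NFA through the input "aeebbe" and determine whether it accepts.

initial (ε-close {0}): {0,1,2,6}
'a' @ 1: {}  — no active states
rest 'eebbe' ignored (set empty)
end set {} — state 7 not in

Answer: REJECT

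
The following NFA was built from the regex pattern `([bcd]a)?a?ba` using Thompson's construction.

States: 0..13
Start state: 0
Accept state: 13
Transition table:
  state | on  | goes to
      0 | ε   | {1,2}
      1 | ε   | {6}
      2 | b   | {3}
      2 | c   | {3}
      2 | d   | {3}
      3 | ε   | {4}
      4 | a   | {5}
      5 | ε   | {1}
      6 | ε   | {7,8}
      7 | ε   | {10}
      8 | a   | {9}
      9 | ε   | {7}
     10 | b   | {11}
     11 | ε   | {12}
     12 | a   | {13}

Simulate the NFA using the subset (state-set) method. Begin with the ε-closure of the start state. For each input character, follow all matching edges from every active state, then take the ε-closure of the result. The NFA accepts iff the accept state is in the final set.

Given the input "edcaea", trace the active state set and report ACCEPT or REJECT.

Answer: REJECT

Derivation:
initial (ε-close {0}): {0,1,2,6,7,8,10}
'e' @ 1: {}  — dead — no transitions
rest 'dcaea' ignored (set empty)
after full input: {}  (accept=13 not in)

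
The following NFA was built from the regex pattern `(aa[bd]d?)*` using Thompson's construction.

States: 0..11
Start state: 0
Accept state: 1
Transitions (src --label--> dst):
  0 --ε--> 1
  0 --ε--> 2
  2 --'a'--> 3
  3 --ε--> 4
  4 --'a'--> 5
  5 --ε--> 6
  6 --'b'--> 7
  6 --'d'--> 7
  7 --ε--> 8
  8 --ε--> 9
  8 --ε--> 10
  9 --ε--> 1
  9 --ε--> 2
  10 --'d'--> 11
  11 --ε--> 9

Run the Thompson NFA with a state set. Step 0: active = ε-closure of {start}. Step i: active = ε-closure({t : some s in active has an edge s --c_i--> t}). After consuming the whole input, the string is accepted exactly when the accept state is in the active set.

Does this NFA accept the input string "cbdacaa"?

Answer: REJECT

Steps:
S₀ = ε-closure({0}) = {0,1,2}
'c' @ 1: {}  — state set empty
rest 'bdacaa' ignored (set empty)
after full input: {}  (accept=1 not in)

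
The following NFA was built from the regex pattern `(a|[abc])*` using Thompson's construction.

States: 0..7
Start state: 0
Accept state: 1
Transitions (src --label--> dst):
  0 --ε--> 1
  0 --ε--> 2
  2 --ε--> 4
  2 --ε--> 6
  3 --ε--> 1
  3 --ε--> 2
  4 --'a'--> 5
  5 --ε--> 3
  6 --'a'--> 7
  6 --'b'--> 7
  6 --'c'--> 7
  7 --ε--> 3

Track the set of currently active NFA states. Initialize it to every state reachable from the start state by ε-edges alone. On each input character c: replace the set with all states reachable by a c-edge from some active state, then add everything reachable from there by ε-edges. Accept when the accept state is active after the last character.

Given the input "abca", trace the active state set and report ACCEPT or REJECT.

Answer: ACCEPT

Steps:
initial (ε-close {0}): {0,1,2,4,6}
'a' @ 1: {1,2,3,4,5,6,7}  (accept∈set)
'b' @ 2: {1,2,3,4,6,7}  (accept∈set)
'c' @ 3: {1,2,3,4,6,7}  (accept∈set)
'a' @ 4: {1,2,3,4,5,6,7}  (accept∈set)
end set {1,2,3,4,5,6,7} — state 1 in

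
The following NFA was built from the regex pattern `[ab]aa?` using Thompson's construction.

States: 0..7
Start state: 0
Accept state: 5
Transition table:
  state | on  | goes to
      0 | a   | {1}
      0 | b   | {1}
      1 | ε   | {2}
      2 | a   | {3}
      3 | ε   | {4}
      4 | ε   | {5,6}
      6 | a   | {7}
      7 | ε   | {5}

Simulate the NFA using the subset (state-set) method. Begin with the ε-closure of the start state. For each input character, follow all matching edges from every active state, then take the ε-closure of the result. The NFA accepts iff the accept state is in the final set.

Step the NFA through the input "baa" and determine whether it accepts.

Answer: ACCEPT

Steps:
start: ε-closure({0}) = {0}
'b' @ 1: {1,2}
'a' @ 2: {3,4,5,6}  ✓accept
'a' @ 3: {5,7}  ✓accept
end set {5,7} — state 5 in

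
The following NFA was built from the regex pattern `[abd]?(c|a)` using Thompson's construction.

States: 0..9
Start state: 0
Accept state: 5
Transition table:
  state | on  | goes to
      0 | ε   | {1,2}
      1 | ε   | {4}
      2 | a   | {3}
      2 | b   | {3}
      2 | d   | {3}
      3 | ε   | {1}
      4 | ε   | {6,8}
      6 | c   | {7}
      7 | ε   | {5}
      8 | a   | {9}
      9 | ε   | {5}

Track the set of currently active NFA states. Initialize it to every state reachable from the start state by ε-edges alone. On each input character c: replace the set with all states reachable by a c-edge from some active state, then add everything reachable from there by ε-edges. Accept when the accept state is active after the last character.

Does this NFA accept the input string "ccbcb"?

start: ε-closure({0}) = {0,1,2,4,6,8}
'c' @ 1: {5,7}  ✓accept
'c' @ 2: {}  — dead — no transitions
rest 'bcb' ignored (set empty)
end set {} — state 5 not in

Answer: REJECT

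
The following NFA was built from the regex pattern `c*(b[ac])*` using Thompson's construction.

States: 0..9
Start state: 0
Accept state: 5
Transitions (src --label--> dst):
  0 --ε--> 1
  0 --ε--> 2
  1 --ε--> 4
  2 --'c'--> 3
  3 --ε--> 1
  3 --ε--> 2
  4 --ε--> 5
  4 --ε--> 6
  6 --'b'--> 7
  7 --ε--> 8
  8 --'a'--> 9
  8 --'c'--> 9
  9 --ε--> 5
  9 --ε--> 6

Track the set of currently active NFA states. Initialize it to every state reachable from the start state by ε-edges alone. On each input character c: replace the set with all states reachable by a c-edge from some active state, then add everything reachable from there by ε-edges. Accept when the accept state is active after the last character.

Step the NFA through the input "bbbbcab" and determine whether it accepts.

initial (ε-close {0}): {0,1,2,4,5,6}
'b' @ 1: {7,8}
'b' @ 2: {}  — dead — no transitions
rest 'bbcab' ignored (set empty)
after full input: {}  (accept=5 not in)

Answer: REJECT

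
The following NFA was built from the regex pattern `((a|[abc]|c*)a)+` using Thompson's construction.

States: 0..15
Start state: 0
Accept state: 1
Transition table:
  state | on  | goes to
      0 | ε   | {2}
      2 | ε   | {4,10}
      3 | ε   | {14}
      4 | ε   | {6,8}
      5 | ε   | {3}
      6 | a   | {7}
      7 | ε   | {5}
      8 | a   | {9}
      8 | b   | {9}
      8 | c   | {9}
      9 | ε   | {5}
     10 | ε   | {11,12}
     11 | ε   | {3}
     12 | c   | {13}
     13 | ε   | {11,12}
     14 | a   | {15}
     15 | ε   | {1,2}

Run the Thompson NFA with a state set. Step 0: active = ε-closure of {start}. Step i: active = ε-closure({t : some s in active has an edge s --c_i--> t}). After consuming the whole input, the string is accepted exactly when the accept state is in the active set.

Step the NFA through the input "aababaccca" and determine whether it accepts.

start: ε-closure({0}) = {0,2,3,4,6,8,10,11,12,14}
'a' @ 1: {1,2,3,4,5,6,7,8,9,10,11,12,14,15}  [accepting]
'a' @ 2: {1,2,3,4,5,6,7,8,9,10,11,12,14,15}  [accepting]
'b' @ 3: {3,5,9,14}
'a' @ 4: {1,2,3,4,6,8,10,11,12,14,15}  [accepting]
'b' @ 5: {3,5,9,14}
'a' @ 6: {1,2,3,4,6,8,10,11,12,14,15}  [accepting]
'c' @ 7: {3,5,9,11,12,13,14}
'c' @ 8: {3,11,12,13,14}
'c' @ 9: {3,11,12,13,14}
'a' @ 10: {1,2,3,4,6,8,10,11,12,14,15}  [accepting]
end set {1,2,3,4,6,8,10,11,12,14,15} — state 1 in

Answer: ACCEPT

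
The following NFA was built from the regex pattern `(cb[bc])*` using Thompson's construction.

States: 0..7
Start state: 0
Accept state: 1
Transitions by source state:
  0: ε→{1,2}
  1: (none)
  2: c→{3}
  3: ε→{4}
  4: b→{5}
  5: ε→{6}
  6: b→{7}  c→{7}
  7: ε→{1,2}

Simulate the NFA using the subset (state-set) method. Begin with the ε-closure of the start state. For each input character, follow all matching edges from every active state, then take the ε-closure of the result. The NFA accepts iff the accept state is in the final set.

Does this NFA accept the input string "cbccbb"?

Answer: ACCEPT

Trace:
S₀ = ε-closure({0}) = {0,1,2}
'c' @ 1: {3,4}
'b' @ 2: {5,6}
'c' @ 3: {1,2,7}  (accept∈set)
'c' @ 4: {3,4}
'b' @ 5: {5,6}
'b' @ 6: {1,2,7}  (accept∈set)
after full input: {1,2,7}  (accept=1 in)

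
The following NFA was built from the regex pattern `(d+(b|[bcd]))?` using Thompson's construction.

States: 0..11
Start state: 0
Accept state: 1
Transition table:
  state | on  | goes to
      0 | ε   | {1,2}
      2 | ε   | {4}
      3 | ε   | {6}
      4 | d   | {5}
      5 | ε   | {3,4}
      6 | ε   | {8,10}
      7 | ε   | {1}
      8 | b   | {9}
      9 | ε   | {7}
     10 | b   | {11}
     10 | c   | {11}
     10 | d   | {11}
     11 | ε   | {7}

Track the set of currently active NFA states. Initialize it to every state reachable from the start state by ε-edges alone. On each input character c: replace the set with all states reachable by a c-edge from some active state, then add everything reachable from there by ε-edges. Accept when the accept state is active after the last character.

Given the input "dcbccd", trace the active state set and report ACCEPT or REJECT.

Answer: REJECT

Derivation:
start: ε-closure({0}) = {0,1,2,4}
'd' @ 1: {3,4,5,6,8,10}
'c' @ 2: {1,7,11}  ✓accept
'b' @ 3: {}  — state set empty
rest 'ccd' ignored (set empty)
after full input: {}  (accept=1 not in)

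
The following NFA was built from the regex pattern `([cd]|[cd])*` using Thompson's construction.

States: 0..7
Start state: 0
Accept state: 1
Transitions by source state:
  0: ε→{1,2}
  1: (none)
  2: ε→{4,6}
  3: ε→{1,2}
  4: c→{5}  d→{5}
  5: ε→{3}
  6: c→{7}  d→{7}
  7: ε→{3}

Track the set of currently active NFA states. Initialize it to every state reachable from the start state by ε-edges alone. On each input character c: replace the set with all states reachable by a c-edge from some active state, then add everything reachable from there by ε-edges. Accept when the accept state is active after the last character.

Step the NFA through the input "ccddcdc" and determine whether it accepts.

Answer: ACCEPT

Trace:
start: ε-closure({0}) = {0,1,2,4,6}
'c' @ 1: {1,2,3,4,5,6,7}  ✓accept
'c' @ 2: {1,2,3,4,5,6,7}  ✓accept
'd' @ 3: {1,2,3,4,5,6,7}  ✓accept
'd' @ 4: {1,2,3,4,5,6,7}  ✓accept
'c' @ 5: {1,2,3,4,5,6,7}  ✓accept
'd' @ 6: {1,2,3,4,5,6,7}  ✓accept
'c' @ 7: {1,2,3,4,5,6,7}  ✓accept
after full input: {1,2,3,4,5,6,7}  (accept=1 in)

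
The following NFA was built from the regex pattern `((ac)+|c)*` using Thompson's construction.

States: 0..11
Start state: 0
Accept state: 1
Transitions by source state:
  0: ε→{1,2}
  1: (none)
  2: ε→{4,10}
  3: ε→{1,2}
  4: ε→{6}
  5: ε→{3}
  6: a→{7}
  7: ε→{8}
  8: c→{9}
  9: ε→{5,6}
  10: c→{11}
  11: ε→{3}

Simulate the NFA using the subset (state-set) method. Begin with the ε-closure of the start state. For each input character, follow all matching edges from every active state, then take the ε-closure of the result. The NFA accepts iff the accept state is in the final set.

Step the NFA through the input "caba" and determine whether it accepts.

Answer: REJECT

Derivation:
initial (ε-close {0}): {0,1,2,4,6,10}
'c' @ 1: {1,2,3,4,6,10,11}  [accepting]
'a' @ 2: {7,8}
'b' @ 3: {}  — dead — no transitions
rest 'a' ignored (set empty)
end set {} — state 1 not in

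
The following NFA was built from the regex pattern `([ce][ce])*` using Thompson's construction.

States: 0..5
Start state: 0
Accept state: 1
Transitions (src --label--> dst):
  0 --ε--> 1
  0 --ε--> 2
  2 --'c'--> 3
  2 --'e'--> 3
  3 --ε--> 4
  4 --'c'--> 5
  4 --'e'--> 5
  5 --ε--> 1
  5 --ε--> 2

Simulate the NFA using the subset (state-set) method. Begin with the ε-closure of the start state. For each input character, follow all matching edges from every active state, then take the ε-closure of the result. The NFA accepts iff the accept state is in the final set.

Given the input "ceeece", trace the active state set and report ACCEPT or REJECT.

initial (ε-close {0}): {0,1,2}
'c' @ 1: {3,4}
'e' @ 2: {1,2,5}  ✓accept
'e' @ 3: {3,4}
'e' @ 4: {1,2,5}  ✓accept
'c' @ 5: {3,4}
'e' @ 6: {1,2,5}  ✓accept
final: {1,2,5}; accept 1 in set

Answer: ACCEPT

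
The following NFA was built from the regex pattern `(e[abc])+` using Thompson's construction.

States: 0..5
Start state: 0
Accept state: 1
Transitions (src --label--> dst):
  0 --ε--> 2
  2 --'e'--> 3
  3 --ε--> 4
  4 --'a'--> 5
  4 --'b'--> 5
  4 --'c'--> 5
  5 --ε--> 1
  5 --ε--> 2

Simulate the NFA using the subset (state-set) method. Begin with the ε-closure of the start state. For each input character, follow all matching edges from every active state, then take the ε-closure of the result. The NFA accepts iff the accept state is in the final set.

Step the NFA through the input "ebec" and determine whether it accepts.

S₀ = ε-closure({0}) = {0,2}
'e' @ 1: {3,4}
'b' @ 2: {1,2,5}  [accepting]
'e' @ 3: {3,4}
'c' @ 4: {1,2,5}  [accepting]
final: {1,2,5}; accept 1 in set

Answer: ACCEPT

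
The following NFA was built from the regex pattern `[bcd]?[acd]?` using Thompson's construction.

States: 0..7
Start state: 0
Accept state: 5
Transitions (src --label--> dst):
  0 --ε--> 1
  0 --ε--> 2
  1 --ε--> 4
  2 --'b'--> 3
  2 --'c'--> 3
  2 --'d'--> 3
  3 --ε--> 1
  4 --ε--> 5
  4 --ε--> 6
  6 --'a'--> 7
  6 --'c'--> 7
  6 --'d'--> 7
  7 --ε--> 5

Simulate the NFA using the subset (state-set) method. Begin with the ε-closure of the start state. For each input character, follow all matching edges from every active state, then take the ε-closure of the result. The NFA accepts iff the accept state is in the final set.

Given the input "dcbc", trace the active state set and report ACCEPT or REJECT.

Answer: REJECT

Trace:
initial (ε-close {0}): {0,1,2,4,5,6}
'd' @ 1: {1,3,4,5,6,7}  ✓accept
'c' @ 2: {5,7}  ✓accept
'b' @ 3: {}  — dead — no transitions
rest 'c' ignored (set empty)
final: {}; accept 5 not in set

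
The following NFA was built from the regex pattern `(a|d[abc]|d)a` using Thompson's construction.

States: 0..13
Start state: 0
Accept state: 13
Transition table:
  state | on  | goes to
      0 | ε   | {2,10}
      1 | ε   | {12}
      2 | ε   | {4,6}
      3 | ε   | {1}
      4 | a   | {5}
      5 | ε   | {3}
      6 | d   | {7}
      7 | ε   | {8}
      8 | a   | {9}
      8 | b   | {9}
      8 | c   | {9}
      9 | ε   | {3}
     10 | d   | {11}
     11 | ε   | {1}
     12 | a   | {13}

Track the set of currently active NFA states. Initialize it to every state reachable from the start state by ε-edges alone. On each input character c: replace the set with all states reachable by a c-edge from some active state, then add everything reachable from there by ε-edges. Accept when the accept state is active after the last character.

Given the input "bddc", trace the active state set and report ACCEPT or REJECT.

S₀ = ε-closure({0}) = {0,2,4,6,10}
'b' @ 1: {}  — no active states
rest 'ddc' ignored (set empty)
final: {}; accept 13 not in set

Answer: REJECT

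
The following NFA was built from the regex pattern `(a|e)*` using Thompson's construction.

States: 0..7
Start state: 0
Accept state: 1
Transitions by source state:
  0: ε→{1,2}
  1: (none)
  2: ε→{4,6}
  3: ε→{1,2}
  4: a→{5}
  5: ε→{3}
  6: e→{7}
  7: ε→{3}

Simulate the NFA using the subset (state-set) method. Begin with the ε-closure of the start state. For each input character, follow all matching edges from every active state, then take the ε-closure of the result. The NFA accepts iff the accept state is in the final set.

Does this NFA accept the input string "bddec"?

Answer: REJECT

Trace:
initial (ε-close {0}): {0,1,2,4,6}
'b' @ 1: {}  — no active states
rest 'ddec' ignored (set empty)
after full input: {}  (accept=1 not in)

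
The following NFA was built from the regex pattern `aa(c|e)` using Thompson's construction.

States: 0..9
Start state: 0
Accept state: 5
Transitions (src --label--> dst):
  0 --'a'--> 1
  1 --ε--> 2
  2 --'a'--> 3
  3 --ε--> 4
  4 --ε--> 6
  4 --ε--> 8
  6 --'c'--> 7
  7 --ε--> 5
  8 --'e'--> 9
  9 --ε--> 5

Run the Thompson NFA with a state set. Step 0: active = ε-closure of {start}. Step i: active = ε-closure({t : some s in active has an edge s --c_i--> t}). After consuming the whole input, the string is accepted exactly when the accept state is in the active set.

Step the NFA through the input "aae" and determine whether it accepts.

initial (ε-close {0}): {0}
'a' @ 1: {1,2}
'a' @ 2: {3,4,6,8}
'e' @ 3: {5,9}  (accept∈set)
after full input: {5,9}  (accept=5 in)

Answer: ACCEPT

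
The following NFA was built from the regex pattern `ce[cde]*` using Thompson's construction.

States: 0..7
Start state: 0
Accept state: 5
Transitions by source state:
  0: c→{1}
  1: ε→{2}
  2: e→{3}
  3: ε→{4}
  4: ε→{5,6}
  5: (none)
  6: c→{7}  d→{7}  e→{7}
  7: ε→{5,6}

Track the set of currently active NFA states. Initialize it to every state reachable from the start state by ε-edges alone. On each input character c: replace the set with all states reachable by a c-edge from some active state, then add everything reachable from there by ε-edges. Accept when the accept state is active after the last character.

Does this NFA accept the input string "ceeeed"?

Answer: ACCEPT

Derivation:
initial (ε-close {0}): {0}
'c' @ 1: {1,2}
'e' @ 2: {3,4,5,6}  [accepting]
'e' @ 3: {5,6,7}  [accepting]
'e' @ 4: {5,6,7}  [accepting]
'e' @ 5: {5,6,7}  [accepting]
'd' @ 6: {5,6,7}  [accepting]
final: {5,6,7}; accept 5 in set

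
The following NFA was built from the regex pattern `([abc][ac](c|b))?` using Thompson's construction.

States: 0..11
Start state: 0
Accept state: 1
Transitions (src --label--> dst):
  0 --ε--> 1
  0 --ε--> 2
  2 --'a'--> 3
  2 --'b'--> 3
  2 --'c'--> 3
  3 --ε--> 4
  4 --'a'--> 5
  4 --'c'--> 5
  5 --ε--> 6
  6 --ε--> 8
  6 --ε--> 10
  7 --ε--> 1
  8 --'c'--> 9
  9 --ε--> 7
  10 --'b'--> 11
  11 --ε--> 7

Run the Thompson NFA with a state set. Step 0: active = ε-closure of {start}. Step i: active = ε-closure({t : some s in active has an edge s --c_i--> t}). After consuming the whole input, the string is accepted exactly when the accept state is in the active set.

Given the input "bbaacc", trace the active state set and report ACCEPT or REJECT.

start: ε-closure({0}) = {0,1,2}
'b' @ 1: {3,4}
'b' @ 2: {}  — no active states
rest 'aacc' ignored (set empty)
after full input: {}  (accept=1 not in)

Answer: REJECT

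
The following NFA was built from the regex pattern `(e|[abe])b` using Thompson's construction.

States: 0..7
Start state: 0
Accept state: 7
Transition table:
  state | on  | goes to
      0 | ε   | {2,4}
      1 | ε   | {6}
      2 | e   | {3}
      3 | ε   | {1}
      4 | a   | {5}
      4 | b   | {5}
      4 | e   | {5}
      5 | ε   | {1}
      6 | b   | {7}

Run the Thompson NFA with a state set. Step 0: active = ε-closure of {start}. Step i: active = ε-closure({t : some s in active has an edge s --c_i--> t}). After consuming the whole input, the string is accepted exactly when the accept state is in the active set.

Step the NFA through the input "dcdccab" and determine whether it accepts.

S₀ = ε-closure({0}) = {0,2,4}
'd' @ 1: {}  — no active states
rest 'cdccab' ignored (set empty)
end set {} — state 7 not in

Answer: REJECT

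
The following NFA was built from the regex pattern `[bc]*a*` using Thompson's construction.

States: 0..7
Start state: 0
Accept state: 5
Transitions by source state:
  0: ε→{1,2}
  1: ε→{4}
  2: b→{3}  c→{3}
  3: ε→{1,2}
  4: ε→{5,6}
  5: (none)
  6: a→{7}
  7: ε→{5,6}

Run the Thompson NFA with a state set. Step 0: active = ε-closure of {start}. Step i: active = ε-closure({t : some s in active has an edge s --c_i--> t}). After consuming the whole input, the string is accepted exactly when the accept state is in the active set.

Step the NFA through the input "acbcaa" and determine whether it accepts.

Answer: REJECT

Steps:
start: ε-closure({0}) = {0,1,2,4,5,6}
'a' @ 1: {5,6,7}  (accept∈set)
'c' @ 2: {}  — dead — no transitions
rest 'bcaa' ignored (set empty)
final: {}; accept 5 not in set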